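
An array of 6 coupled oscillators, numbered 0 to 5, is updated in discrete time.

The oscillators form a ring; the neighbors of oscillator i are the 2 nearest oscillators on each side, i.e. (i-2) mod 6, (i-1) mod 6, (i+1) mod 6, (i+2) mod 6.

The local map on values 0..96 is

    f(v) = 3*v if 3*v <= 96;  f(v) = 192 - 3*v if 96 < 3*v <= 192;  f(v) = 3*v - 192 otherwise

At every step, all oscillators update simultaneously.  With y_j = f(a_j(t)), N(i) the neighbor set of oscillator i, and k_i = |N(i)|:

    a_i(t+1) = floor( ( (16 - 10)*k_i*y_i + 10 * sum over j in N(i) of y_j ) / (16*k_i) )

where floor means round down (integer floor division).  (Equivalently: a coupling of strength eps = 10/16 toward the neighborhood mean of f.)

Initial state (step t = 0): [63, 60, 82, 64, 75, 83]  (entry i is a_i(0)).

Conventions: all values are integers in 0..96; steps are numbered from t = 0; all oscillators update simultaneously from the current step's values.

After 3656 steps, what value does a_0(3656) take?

Simulating step by step:
t=0: [63, 60, 82, 64, 75, 83]
t=1: [25, 22, 27, 24, 30, 28]
t=2: [78, 73, 77, 77, 82, 78]
t=3: [41, 35, 39, 39, 45, 41]
t=4: [70, 77, 73, 73, 66, 70]
t=5: [20, 28, 24, 24, 16, 20]
t=6: [63, 72, 68, 68, 59, 63]
t=7: [9, 13, 12, 12, 10, 9]
t=8: [30, 34, 34, 34, 30, 30]
t=9: [90, 90, 90, 90, 90, 90]
t=10: [78, 78, 78, 78, 78, 78]
t=11: [42, 42, 42, 42, 42, 42]
t=12: [66, 66, 66, 66, 66, 66]
t=13: [6, 6, 6, 6, 6, 6]
t=14: [18, 18, 18, 18, 18, 18]
t=15: [54, 54, 54, 54, 54, 54]
t=16: [30, 30, 30, 30, 30, 30]
t=17: [90, 90, 90, 90, 90, 90]

Answer: a_0(3656) = 30
Key observation: The state at step 9, [90, 90, 90, 90, 90, 90], reappears at step 17: the system is in a cycle of period 8 from step 9 on.  Therefore the state at step 3656 equals the state at step 9 + ((3656 - 9) mod 8) = 16, which is [30, 30, 30, 30, 30, 30].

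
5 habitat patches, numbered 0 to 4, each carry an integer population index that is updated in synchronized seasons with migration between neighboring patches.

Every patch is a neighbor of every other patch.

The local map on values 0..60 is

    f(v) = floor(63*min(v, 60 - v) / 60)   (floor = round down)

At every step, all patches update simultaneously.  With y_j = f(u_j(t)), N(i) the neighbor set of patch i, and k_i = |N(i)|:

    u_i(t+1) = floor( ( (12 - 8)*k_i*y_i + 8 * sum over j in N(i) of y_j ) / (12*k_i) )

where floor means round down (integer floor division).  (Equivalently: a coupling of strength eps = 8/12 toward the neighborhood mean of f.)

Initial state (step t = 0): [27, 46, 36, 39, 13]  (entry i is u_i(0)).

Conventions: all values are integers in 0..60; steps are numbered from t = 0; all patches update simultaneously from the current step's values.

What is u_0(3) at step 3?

Answer: u_0(3) = 21

Derivation:
t=0: [27, 46, 36, 39, 13]
t=1: [21, 19, 21, 20, 19]
t=2: [20, 20, 20, 20, 20]
t=3: [21, 21, 21, 21, 21]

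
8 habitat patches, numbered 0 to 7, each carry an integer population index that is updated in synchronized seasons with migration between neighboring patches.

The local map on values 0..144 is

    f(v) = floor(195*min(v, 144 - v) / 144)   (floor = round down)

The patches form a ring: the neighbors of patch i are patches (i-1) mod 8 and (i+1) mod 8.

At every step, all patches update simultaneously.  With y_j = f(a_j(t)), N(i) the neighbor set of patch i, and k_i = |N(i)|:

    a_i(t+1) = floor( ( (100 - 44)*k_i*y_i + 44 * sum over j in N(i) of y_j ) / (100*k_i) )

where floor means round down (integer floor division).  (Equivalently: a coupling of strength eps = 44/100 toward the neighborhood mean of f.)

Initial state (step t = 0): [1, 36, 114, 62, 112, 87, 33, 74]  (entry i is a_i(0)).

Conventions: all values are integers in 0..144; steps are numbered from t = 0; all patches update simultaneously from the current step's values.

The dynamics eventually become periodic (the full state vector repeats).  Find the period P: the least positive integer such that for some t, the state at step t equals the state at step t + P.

Simulating step by step:
t=0: [1, 36, 114, 62, 112, 87, 33, 74]
t=1: [31, 35, 51, 64, 59, 62, 62, 62]
t=2: [51, 50, 67, 80, 81, 82, 83, 73]
t=3: [74, 72, 84, 86, 84, 83, 85, 86]
t=4: [91, 92, 83, 79, 80, 81, 79, 81]
t=5: [73, 72, 80, 86, 86, 85, 86, 82]
t=6: [93, 94, 86, 79, 78, 78, 79, 84]
t=7: [71, 69, 77, 86, 88, 88, 86, 79]
t=8: [93, 93, 88, 79, 75, 75, 79, 87]
t=9: [70, 70, 76, 86, 91, 91, 86, 77]
t=10: [93, 93, 89, 79, 72, 72, 79, 88]
t=11: [70, 70, 75, 86, 95, 95, 87, 76]
t=12: [93, 93, 89, 78, 68, 68, 77, 89]
t=13: [70, 70, 76, 86, 91, 91, 86, 76]
t=14: [93, 93, 89, 79, 72, 72, 79, 89]
t=15: [70, 70, 75, 86, 95, 95, 86, 75]
t=16: [93, 93, 89, 78, 68, 68, 78, 89]
t=17: [70, 70, 76, 86, 91, 91, 86, 76]

Answer: 4
Key observation: The state at step 13, [70, 70, 76, 86, 91, 91, 86, 76], reappears at step 17 — and no state repeats earlier — so the cycle the system enters has period 4.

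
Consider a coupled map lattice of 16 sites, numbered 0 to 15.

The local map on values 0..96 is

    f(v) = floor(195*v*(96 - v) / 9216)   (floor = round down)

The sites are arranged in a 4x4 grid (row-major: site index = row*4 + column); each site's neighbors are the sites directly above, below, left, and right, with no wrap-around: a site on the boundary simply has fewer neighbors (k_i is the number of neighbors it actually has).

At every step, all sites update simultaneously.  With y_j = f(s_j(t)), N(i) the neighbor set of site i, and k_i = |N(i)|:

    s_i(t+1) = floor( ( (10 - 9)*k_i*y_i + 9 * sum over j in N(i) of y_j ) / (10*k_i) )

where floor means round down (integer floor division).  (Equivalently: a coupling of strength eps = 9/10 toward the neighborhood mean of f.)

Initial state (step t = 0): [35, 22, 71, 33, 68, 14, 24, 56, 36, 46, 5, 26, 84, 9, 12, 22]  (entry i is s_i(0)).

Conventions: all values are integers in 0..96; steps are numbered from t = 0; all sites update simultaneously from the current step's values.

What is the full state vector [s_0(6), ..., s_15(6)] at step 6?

Simulating step by step:
t=0: [35, 22, 71, 33, 68, 14, 24, 56, 36, 46, 5, 26, 84, 9, 12, 22]
t=1: [37, 35, 37, 42, 38, 37, 29, 39, 37, 25, 33, 30, 29, 28, 19, 29]
t=2: [45, 45, 44, 46, 46, 42, 45, 43, 41, 43, 37, 43, 42, 36, 40, 36]
t=3: [48, 47, 48, 48, 47, 47, 47, 48, 47, 46, 47, 46, 46, 47, 45, 47]
t=4: [48, 48, 48, 48, 48, 48, 48, 48, 48, 48, 48, 48, 48, 48, 48, 48]
t=5: [48, 48, 48, 48, 48, 48, 48, 48, 48, 48, 48, 48, 48, 48, 48, 48]
t=6: [48, 48, 48, 48, 48, 48, 48, 48, 48, 48, 48, 48, 48, 48, 48, 48]

Answer: [48, 48, 48, 48, 48, 48, 48, 48, 48, 48, 48, 48, 48, 48, 48, 48]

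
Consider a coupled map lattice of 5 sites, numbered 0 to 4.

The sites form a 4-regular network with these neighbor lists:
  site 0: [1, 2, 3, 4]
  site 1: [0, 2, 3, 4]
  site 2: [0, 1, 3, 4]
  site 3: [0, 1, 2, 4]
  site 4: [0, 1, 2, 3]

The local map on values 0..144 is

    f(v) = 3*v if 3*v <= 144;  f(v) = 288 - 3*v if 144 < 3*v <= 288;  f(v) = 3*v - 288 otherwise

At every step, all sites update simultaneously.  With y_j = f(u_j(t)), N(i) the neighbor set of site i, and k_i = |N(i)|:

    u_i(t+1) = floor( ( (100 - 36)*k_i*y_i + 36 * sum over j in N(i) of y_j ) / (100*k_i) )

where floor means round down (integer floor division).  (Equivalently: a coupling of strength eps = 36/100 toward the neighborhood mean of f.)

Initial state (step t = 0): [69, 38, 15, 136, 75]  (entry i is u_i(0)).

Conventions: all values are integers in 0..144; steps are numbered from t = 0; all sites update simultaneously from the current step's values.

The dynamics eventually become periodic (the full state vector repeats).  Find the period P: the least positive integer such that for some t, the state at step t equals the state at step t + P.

Answer: 5
Key observation: The state at step 92, [104, 104, 104, 104, 103], reappears at step 97 — and no state repeats earlier — so the cycle the system enters has period 5.

Derivation:
t=0: [69, 38, 15, 136, 75]
t=1: [82, 100, 62, 104, 72]
t=2: [45, 29, 78, 35, 62]
t=3: [117, 91, 73, 101, 99]
t=4: [50, 23, 53, 23, 20]
t=5: [117, 79, 112, 79, 74]
t=6: [59, 53, 51, 53, 61]
t=7: [115, 125, 129, 125, 112]
t=8: [65, 81, 88, 81, 60]
t=9: [79, 53, 41, 53, 87]
t=10: [69, 112, 108, 112, 56]
t=11: [74, 56, 49, 56, 95]
t=12: [76, 106, 118, 106, 42]
t=13: [61, 44, 64, 44, 97]
t=14: [99, 114, 94, 114, 43]
t=15: [27, 52, 25, 52, 93]
t=16: [83, 111, 79, 111, 43]
t=17: [49, 52, 55, 52, 98]
t=18: [125, 120, 115, 120, 51]
t=19: [85, 77, 69, 77, 112]
t=20: [42, 56, 69, 56, 51]
t=21: [121, 118, 96, 118, 126]
t=22: [67, 63, 26, 63, 76]
t=23: [85, 92, 80, 92, 71]
t=24: [34, 22, 42, 22, 57]
t=25: [99, 79, 112, 79, 107]
t=26: [22, 45, 43, 45, 35]
t=27: [87, 125, 122, 125, 109]
t=28: [43, 76, 71, 76, 50]
t=29: [112, 74, 82, 74, 117]
t=30: [52, 61, 48, 61, 60]
t=31: [126, 111, 132, 111, 112]
t=32: [79, 54, 89, 54, 56]
t=33: [68, 109, 51, 109, 105]
t=34: [75, 50, 103, 50, 44]
t=35: [78, 120, 55, 120, 116]
t=36: [63, 73, 101, 73, 67]
t=37: [84, 68, 38, 68, 78]
t=38: [53, 79, 96, 79, 63]
t=39: [100, 57, 29, 57, 84]
t=40: [39, 97, 81, 97, 53]
t=41: [91, 28, 51, 28, 97]
t=42: [37, 75, 103, 75, 30]
t=43: [92, 65, 42, 65, 80]
t=44: [40, 84, 102, 84, 59]
t=45: [94, 48, 38, 48, 89]
t=46: [41, 117, 101, 117, 50]
t=47: [103, 70, 44, 70, 112]
t=48: [43, 75, 104, 75, 58]
t=49: [106, 70, 48, 70, 98]
t=50: [46, 73, 109, 73, 33]
t=51: [113, 75, 58, 75, 91]
t=52: [55, 62, 90, 62, 35]
t=53: [108, 96, 50, 96, 98]
t=54: [36, 16, 92, 16, 19]
t=55: [83, 50, 31, 50, 55]
t=56: [69, 123, 98, 123, 115]
t=57: [72, 72, 30, 72, 58]
t=58: [77, 77, 87, 77, 100]
t=59: [50, 50, 33, 50, 25]
t=60: [128, 128, 107, 128, 94]
t=61: [82, 82, 47, 82, 32]
t=62: [55, 55, 110, 55, 85]
t=63: [107, 107, 63, 107, 58]
t=64: [46, 46, 82, 46, 90]
t=65: [118, 118, 65, 118, 52]
t=66: [74, 74, 89, 74, 110]
t=67: [59, 59, 35, 59, 46]
t=68: [112, 112, 109, 112, 127]
t=69: [51, 51, 46, 51, 75]
t=70: [128, 128, 130, 128, 89]
t=71: [89, 89, 93, 89, 48]
t=72: [30, 30, 24, 30, 98]
t=73: [80, 80, 70, 80, 34]
t=74: [55, 55, 72, 55, 85]
t=75: [110, 110, 82, 110, 60]
t=76: [47, 47, 47, 47, 84]
t=77: [131, 131, 131, 131, 73]
t=78: [101, 101, 101, 101, 81]
t=79: [17, 17, 17, 17, 34]
t=80: [55, 55, 55, 55, 83]
t=81: [115, 115, 115, 115, 69]
t=82: [59, 59, 59, 59, 72]
t=83: [107, 107, 107, 107, 86]
t=84: [32, 32, 32, 32, 31]
t=85: [95, 95, 95, 95, 94]
t=86: [3, 3, 3, 3, 4]
t=87: [9, 9, 9, 9, 10]
t=88: [27, 27, 27, 27, 28]
t=89: [81, 81, 81, 81, 82]
t=90: [44, 44, 44, 44, 43]
t=91: [131, 131, 131, 131, 130]
t=92: [104, 104, 104, 104, 103]
t=93: [23, 23, 23, 23, 22]
t=94: [68, 68, 68, 68, 67]
t=95: [84, 84, 84, 84, 85]
t=96: [35, 35, 35, 35, 34]
t=97: [104, 104, 104, 104, 103]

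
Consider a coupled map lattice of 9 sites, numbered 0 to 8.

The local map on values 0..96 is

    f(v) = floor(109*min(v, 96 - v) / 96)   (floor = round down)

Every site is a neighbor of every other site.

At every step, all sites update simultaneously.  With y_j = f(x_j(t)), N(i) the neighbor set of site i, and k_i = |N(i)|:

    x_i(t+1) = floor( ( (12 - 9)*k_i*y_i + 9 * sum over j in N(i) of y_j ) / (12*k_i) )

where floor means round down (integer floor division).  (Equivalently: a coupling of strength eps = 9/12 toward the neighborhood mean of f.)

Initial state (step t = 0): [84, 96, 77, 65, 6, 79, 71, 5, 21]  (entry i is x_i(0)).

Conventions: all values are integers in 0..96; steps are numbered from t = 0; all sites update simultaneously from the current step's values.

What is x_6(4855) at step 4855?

Simulating step by step:
t=0: [84, 96, 77, 65, 6, 79, 71, 5, 21]
t=1: [16, 14, 17, 19, 15, 17, 18, 14, 17]
t=2: [18, 17, 18, 18, 17, 18, 18, 17, 18]
t=3: [19, 19, 19, 19, 19, 19, 19, 19, 19]
t=4: [21, 21, 21, 21, 21, 21, 21, 21, 21]
t=5: [23, 23, 23, 23, 23, 23, 23, 23, 23]
t=6: [26, 26, 26, 26, 26, 26, 26, 26, 26]
t=7: [29, 29, 29, 29, 29, 29, 29, 29, 29]
t=8: [32, 32, 32, 32, 32, 32, 32, 32, 32]
t=9: [36, 36, 36, 36, 36, 36, 36, 36, 36]
t=10: [40, 40, 40, 40, 40, 40, 40, 40, 40]
t=11: [45, 45, 45, 45, 45, 45, 45, 45, 45]
t=12: [51, 51, 51, 51, 51, 51, 51, 51, 51]
t=13: [51, 51, 51, 51, 51, 51, 51, 51, 51]

Answer: x_6(4855) = 51
Key observation: The state at step 12, [51, 51, 51, 51, 51, 51, 51, 51, 51], reappears at step 13: the system is in a cycle of period 1 from step 12 on.  Therefore the state at step 4855 equals the state at step 12 + ((4855 - 12) mod 1) = 12, which is [51, 51, 51, 51, 51, 51, 51, 51, 51].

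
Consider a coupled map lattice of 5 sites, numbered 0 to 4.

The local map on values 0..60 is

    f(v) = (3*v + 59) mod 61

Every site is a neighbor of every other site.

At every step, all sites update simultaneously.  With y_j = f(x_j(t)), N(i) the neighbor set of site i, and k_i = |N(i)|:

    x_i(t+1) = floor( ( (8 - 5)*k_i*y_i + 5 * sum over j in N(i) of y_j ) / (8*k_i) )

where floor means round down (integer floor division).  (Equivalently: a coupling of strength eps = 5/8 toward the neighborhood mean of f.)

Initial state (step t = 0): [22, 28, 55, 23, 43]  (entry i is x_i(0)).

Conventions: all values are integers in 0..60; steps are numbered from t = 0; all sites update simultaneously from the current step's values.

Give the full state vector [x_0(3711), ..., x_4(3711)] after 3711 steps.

Answer: [17, 15, 17, 17, 17]
Key observation: The state at step 18, [45, 43, 45, 45, 45], reappears at step 28: the system is in a cycle of period 10 from step 18 on.  Therefore the state at step 3711 equals the state at step 18 + ((3711 - 18) mod 10) = 21, which is [17, 15, 17, 17, 17].

Derivation:
t=0: [22, 28, 55, 23, 43]
t=1: [12, 16, 20, 13, 12]
t=2: [40, 42, 45, 40, 40]
t=3: [41, 29, 31, 41, 41]
t=4: [49, 41, 43, 49, 49]
t=5: [25, 34, 22, 25, 25]
t=6: [14, 20, 12, 14, 14]
t=7: [41, 45, 40, 41, 41]
t=8: [51, 41, 51, 51, 51]
t=9: [33, 40, 33, 33, 33]
t=10: [39, 43, 39, 39, 39]
t=11: [46, 35, 46, 46, 46]
t=12: [18, 24, 18, 18, 18]
t=13: [45, 35, 45, 45, 45]
t=14: [15, 22, 15, 15, 15]
t=15: [36, 28, 36, 36, 36]
t=16: [41, 36, 41, 41, 41]
t=17: [57, 54, 57, 57, 57]
t=18: [45, 43, 45, 45, 45]
t=19: [10, 8, 10, 10, 10]
t=20: [27, 25, 27, 27, 27]
t=21: [17, 15, 17, 17, 17]
t=22: [48, 46, 48, 48, 48]
t=23: [19, 17, 19, 19, 19]
t=24: [54, 52, 54, 54, 54]
t=25: [37, 35, 37, 37, 37]
t=26: [47, 45, 47, 47, 47]
t=27: [16, 14, 16, 16, 16]
t=28: [45, 43, 45, 45, 45]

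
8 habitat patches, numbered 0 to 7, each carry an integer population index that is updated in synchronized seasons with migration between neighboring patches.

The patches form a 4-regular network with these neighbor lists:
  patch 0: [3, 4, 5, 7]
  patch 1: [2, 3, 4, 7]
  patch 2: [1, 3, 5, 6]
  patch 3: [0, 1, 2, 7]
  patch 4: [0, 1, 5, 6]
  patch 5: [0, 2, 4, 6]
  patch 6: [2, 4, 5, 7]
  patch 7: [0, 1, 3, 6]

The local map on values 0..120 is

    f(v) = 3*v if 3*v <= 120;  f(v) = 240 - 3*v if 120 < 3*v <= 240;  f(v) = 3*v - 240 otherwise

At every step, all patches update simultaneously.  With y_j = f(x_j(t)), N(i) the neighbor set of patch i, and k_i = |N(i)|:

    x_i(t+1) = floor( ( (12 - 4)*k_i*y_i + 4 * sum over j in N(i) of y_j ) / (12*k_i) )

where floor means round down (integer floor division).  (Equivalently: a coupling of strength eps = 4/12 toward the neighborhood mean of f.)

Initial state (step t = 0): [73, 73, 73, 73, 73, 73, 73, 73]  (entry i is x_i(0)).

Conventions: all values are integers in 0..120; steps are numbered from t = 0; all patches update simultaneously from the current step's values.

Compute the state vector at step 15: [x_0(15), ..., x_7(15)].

Answer: [51, 51, 51, 51, 51, 51, 51, 51]

Derivation:
t=0: [73, 73, 73, 73, 73, 73, 73, 73]
t=1: [21, 21, 21, 21, 21, 21, 21, 21]
t=2: [63, 63, 63, 63, 63, 63, 63, 63]
t=3: [51, 51, 51, 51, 51, 51, 51, 51]
t=4: [87, 87, 87, 87, 87, 87, 87, 87]
t=5: [21, 21, 21, 21, 21, 21, 21, 21]
t=6: [63, 63, 63, 63, 63, 63, 63, 63]
t=7: [51, 51, 51, 51, 51, 51, 51, 51]
t=8: [87, 87, 87, 87, 87, 87, 87, 87]
t=9: [21, 21, 21, 21, 21, 21, 21, 21]
t=10: [63, 63, 63, 63, 63, 63, 63, 63]
t=11: [51, 51, 51, 51, 51, 51, 51, 51]
t=12: [87, 87, 87, 87, 87, 87, 87, 87]
t=13: [21, 21, 21, 21, 21, 21, 21, 21]
t=14: [63, 63, 63, 63, 63, 63, 63, 63]
t=15: [51, 51, 51, 51, 51, 51, 51, 51]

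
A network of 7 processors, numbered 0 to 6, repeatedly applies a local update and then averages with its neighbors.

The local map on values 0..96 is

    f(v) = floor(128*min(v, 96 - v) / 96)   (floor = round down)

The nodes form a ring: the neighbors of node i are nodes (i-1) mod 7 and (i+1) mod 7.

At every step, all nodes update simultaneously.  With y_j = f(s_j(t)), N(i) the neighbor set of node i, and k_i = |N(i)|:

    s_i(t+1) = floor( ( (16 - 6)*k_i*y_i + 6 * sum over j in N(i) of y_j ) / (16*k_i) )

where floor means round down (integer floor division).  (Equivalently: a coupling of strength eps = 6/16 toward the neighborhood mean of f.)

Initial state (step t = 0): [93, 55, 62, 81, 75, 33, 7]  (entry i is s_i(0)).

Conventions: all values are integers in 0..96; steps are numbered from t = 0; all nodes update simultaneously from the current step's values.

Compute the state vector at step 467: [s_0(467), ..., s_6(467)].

Simulating step by step:
t=0: [93, 55, 62, 81, 75, 33, 7]
t=1: [14, 42, 42, 26, 29, 34, 14]
t=2: [25, 48, 51, 38, 38, 38, 23]
t=3: [38, 57, 58, 51, 50, 46, 34]
t=4: [49, 51, 52, 58, 60, 58, 48]
t=5: [62, 60, 56, 51, 48, 52, 61]
t=6: [45, 48, 53, 59, 62, 56, 48]
t=7: [61, 61, 56, 49, 47, 53, 61]
t=8: [46, 47, 53, 60, 61, 55, 48]
t=9: [61, 60, 56, 49, 47, 54, 61]
t=10: [46, 48, 53, 60, 60, 55, 47]
t=11: [61, 62, 56, 49, 49, 54, 60]
t=12: [46, 46, 53, 60, 60, 55, 49]
t=13: [61, 60, 56, 49, 49, 54, 60]
t=14: [46, 48, 53, 60, 60, 55, 49]
t=15: [61, 62, 56, 49, 49, 54, 60]

Answer: [61, 62, 56, 49, 49, 54, 60]
Key observation: The state at step 11, [61, 62, 56, 49, 49, 54, 60], reappears at step 15: the system is in a cycle of period 4 from step 11 on.  Therefore the state at step 467 equals the state at step 11 + ((467 - 11) mod 4) = 11, which is [61, 62, 56, 49, 49, 54, 60].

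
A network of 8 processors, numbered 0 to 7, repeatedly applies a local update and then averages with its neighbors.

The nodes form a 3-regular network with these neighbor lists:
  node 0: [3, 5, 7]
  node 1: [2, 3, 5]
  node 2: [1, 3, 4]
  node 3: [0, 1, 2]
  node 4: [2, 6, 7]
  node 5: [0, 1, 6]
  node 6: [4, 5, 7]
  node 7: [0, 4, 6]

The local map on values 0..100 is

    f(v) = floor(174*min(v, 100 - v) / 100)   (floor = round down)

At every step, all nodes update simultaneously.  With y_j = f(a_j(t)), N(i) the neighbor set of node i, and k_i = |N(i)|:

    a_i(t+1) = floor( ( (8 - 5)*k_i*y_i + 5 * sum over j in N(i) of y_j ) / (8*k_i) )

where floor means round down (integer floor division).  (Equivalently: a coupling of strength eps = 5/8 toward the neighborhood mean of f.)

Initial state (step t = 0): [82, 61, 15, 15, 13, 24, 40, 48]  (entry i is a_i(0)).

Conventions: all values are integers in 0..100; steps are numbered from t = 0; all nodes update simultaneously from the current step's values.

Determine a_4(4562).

Answer: a_4(4562) = 48
Key observation: The state at step 28, [64, 79, 76, 79, 54, 64, 50, 50], reappears at step 36: the system is in a cycle of period 8 from step 28 on.  Therefore the state at step 4562 equals the state at step 28 + ((4562 - 28) mod 8) = 34, which is [61, 75, 72, 75, 48, 61, 43, 43].

Derivation:
t=0: [82, 61, 15, 15, 13, 24, 40, 48]
t=1: [42, 44, 33, 35, 45, 50, 56, 56]
t=2: [73, 71, 65, 65, 72, 79, 78, 75]
t=3: [46, 51, 55, 55, 47, 41, 40, 43]
t=4: [76, 79, 80, 79, 76, 75, 72, 75]
t=5: [40, 37, 36, 36, 41, 42, 44, 43]
t=6: [69, 65, 64, 63, 70, 70, 73, 72]
t=7: [54, 59, 59, 60, 52, 52, 48, 49]
t=8: [79, 73, 73, 72, 80, 79, 83, 83]
t=9: [37, 44, 43, 44, 34, 36, 31, 31]
t=10: [63, 72, 71, 73, 59, 63, 56, 56]
t=11: [62, 51, 53, 51, 68, 63, 72, 72]
t=12: [65, 79, 77, 80, 57, 65, 52, 53]
t=13: [58, 41, 45, 41, 70, 59, 75, 75]
t=14: [65, 72, 69, 72, 53, 65, 50, 51]
t=15: [62, 51, 56, 51, 77, 63, 79, 79]
t=16: [63, 78, 72, 79, 45, 62, 42, 43]
t=17: [60, 45, 49, 44, 69, 61, 72, 72]
t=18: [65, 76, 75, 76, 57, 65, 53, 53]
t=19: [60, 45, 48, 45, 70, 60, 75, 75]
t=20: [65, 77, 74, 77, 54, 65, 50, 50]
t=21: [61, 45, 50, 45, 75, 61, 79, 79]
t=22: [62, 77, 74, 77, 49, 62, 43, 43]
t=23: [62, 46, 51, 46, 72, 62, 74, 74]
t=24: [64, 78, 75, 78, 54, 64, 50, 50]
t=25: [62, 44, 48, 44, 75, 62, 80, 80]
t=26: [61, 75, 71, 75, 47, 61, 42, 42]
t=27: [63, 49, 53, 49, 71, 63, 73, 73]
t=28: [64, 79, 76, 79, 54, 64, 50, 50]
t=29: [61, 42, 47, 42, 74, 61, 80, 80]
t=30: [61, 73, 70, 73, 47, 61, 43, 43]
t=31: [64, 51, 55, 51, 72, 64, 74, 74]
t=32: [63, 78, 74, 78, 53, 63, 49, 49]
t=33: [62, 44, 49, 44, 75, 62, 79, 79]
t=34: [61, 75, 72, 75, 48, 61, 43, 43]
t=35: [63, 49, 53, 49, 71, 63, 74, 74]
t=36: [64, 79, 76, 79, 54, 64, 50, 50]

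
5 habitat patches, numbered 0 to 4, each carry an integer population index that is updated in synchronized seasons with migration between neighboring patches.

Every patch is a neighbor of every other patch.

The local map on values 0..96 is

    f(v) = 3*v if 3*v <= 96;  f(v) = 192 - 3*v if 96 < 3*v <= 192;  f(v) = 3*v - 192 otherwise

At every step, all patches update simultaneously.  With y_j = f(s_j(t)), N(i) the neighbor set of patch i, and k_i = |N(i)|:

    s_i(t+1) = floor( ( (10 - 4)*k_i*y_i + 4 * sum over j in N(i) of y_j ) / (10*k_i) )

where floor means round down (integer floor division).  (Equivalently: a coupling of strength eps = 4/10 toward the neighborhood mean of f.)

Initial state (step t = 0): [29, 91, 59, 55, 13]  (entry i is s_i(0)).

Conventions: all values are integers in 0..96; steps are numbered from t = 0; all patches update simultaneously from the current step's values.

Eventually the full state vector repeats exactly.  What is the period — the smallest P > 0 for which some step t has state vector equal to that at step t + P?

Answer: 2
Key observation: The state at step 34, [39, 39, 69, 69, 69], reappears at step 36 — and no state repeats earlier — so the cycle the system enters has period 2.

Derivation:
t=0: [29, 91, 59, 55, 13]
t=1: [68, 65, 32, 38, 44]
t=2: [30, 26, 72, 63, 54]
t=3: [67, 61, 34, 24, 37]
t=4: [30, 30, 71, 62, 66]
t=5: [66, 66, 31, 24, 24]
t=6: [27, 27, 71, 60, 60]
t=7: [61, 61, 31, 26, 26]
t=8: [31, 31, 73, 65, 65]
t=9: [68, 68, 35, 23, 23]
t=10: [30, 30, 68, 59, 59]
t=11: [67, 67, 28, 29, 29]
t=12: [32, 32, 69, 71, 71]
t=13: [72, 72, 32, 35, 35]
t=14: [43, 43, 79, 75, 75]
t=15: [55, 55, 46, 40, 40]
t=16: [38, 38, 52, 61, 61]
t=17: [60, 60, 39, 25, 25]
t=18: [30, 30, 62, 62, 62]
t=19: [64, 64, 22, 22, 22]
t=20: [19, 19, 52, 52, 52]
t=21: [50, 50, 40, 40, 40]
t=22: [51, 51, 66, 66, 66]
t=23: [29, 29, 12, 12, 12]
t=24: [71, 71, 46, 46, 46]
t=25: [30, 30, 47, 47, 47]
t=26: [78, 78, 58, 58, 58]
t=27: [34, 34, 22, 22, 22]
t=28: [82, 82, 70, 70, 70]
t=29: [43, 43, 25, 25, 25]
t=30: [66, 66, 72, 72, 72]
t=31: [11, 11, 20, 20, 20]
t=32: [41, 41, 54, 54, 54]
t=33: [57, 57, 37, 37, 37]
t=34: [39, 39, 69, 69, 69]
t=35: [57, 57, 27, 27, 27]
t=36: [39, 39, 69, 69, 69]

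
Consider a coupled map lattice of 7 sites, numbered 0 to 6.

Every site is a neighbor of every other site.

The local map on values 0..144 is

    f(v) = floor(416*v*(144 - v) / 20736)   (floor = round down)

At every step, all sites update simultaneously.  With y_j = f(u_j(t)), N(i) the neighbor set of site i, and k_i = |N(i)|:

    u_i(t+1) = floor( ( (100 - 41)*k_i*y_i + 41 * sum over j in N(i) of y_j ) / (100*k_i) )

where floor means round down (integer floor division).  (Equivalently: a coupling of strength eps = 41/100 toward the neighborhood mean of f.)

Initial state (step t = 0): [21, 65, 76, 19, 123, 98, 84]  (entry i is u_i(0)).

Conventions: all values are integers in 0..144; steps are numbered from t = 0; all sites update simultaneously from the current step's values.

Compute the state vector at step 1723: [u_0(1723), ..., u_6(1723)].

Simulating step by step:
t=0: [21, 65, 76, 19, 123, 98, 84]
t=1: [63, 91, 91, 61, 63, 84, 89]
t=2: [100, 97, 97, 100, 100, 100, 98]
t=3: [88, 90, 90, 88, 88, 88, 89]
t=4: [97, 97, 97, 97, 97, 97, 97]
t=5: [91, 91, 91, 91, 91, 91, 91]
t=6: [96, 96, 96, 96, 96, 96, 96]
t=7: [92, 92, 92, 92, 92, 92, 92]
t=8: [95, 95, 95, 95, 95, 95, 95]
t=9: [93, 93, 93, 93, 93, 93, 93]
t=10: [95, 95, 95, 95, 95, 95, 95]

Answer: [93, 93, 93, 93, 93, 93, 93]
Key observation: The state at step 8, [95, 95, 95, 95, 95, 95, 95], reappears at step 10: the system is in a cycle of period 2 from step 8 on.  Therefore the state at step 1723 equals the state at step 8 + ((1723 - 8) mod 2) = 9, which is [93, 93, 93, 93, 93, 93, 93].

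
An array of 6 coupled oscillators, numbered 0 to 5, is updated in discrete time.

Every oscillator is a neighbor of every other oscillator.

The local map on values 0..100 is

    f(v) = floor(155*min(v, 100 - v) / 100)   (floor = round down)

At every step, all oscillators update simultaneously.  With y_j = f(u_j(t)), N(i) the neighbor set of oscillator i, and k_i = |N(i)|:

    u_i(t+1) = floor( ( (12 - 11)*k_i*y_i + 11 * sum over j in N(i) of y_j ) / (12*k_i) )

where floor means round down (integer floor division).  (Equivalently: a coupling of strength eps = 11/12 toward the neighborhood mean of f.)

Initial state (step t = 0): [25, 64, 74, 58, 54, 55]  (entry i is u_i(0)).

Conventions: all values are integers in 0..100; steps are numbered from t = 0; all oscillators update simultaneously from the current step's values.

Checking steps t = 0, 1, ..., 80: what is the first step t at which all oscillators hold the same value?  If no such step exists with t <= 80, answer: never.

Simulating step by step:
t=0: [25, 64, 74, 58, 54, 55]  (not all equal)
t=1: [58, 56, 57, 55, 54, 55]  (not all equal)
t=2: [68, 68, 68, 67, 67, 67]  (not all equal)
t=3: [50, 50, 50, 49, 49, 49]  (not all equal)
t=4: [75, 75, 75, 76, 76, 76]  (not all equal)
t=5: [37, 37, 37, 37, 37, 37]  (all equal)

Answer: 5
Key observation: Synchronization is absorbing here: once all oscillators are equal they stay equal, and step 5 is the first all-equal step.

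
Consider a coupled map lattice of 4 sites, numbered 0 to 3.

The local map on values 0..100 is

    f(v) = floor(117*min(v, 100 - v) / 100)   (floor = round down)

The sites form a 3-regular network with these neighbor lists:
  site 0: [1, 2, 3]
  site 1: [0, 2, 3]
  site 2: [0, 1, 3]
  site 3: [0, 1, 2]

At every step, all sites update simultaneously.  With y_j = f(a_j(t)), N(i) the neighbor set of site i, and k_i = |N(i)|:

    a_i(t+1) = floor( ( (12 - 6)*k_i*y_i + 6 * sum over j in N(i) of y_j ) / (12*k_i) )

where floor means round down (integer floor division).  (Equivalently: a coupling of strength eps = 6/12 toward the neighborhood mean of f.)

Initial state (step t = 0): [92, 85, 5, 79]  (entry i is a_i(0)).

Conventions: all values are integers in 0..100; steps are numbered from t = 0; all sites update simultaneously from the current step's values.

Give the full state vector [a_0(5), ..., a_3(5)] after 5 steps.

Simulating step by step:
t=0: [92, 85, 5, 79]
t=1: [12, 14, 10, 17]
t=2: [14, 15, 13, 16]
t=3: [16, 16, 16, 17]
t=4: [18, 18, 18, 18]
t=5: [21, 21, 21, 21]

Answer: [21, 21, 21, 21]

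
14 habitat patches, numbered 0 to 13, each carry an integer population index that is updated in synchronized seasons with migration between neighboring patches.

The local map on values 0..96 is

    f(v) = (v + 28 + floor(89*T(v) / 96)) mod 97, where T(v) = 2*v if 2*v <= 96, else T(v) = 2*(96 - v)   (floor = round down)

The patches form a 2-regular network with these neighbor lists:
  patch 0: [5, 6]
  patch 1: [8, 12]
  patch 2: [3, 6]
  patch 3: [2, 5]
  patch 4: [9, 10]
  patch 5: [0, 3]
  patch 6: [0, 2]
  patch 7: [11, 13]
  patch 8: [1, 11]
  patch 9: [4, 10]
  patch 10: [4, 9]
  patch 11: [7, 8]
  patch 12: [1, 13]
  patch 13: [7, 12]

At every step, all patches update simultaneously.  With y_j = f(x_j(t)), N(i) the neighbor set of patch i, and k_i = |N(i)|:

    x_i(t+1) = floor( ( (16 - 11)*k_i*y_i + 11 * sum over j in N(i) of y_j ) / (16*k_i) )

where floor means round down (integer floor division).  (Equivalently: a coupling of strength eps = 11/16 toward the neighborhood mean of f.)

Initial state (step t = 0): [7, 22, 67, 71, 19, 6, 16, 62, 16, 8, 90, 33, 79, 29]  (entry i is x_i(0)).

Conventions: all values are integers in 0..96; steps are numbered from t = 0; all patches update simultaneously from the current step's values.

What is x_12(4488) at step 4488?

Answer: x_12(4488) = 61
Key observation: The state at step 7, [56, 56, 56, 56, 56, 56, 56, 56, 56, 56, 56, 56, 56, 56], reappears at step 9: the system is in a cycle of period 2 from step 7 on.  Therefore the state at step 4488 equals the state at step 7 + ((4488 - 7) mod 2) = 8, which is [61, 61, 61, 61, 61, 61, 61, 61, 61, 61, 61, 61, 61, 61].

Derivation:
t=0: [7, 22, 67, 71, 19, 6, 16, 62, 16, 8, 90, 33, 79, 29]
t=1: [55, 67, 57, 48, 53, 46, 56, 30, 62, 54, 55, 52, 48, 37]
t=2: [61, 58, 63, 63, 62, 64, 61, 39, 57, 62, 62, 44, 51, 40]
t=3: [55, 61, 55, 54, 56, 55, 55, 47, 58, 56, 56, 52, 56, 50]
t=4: [62, 58, 62, 62, 61, 62, 62, 65, 59, 61, 61, 62, 61, 63]
t=5: [56, 57, 56, 56, 56, 56, 56, 54, 57, 56, 56, 55, 56, 54]
t=6: [61, 60, 61, 61, 61, 61, 61, 62, 60, 61, 61, 61, 61, 61]
t=7: [56, 56, 56, 56, 56, 56, 56, 56, 56, 56, 56, 56, 56, 56]
t=8: [61, 61, 61, 61, 61, 61, 61, 61, 61, 61, 61, 61, 61, 61]
t=9: [56, 56, 56, 56, 56, 56, 56, 56, 56, 56, 56, 56, 56, 56]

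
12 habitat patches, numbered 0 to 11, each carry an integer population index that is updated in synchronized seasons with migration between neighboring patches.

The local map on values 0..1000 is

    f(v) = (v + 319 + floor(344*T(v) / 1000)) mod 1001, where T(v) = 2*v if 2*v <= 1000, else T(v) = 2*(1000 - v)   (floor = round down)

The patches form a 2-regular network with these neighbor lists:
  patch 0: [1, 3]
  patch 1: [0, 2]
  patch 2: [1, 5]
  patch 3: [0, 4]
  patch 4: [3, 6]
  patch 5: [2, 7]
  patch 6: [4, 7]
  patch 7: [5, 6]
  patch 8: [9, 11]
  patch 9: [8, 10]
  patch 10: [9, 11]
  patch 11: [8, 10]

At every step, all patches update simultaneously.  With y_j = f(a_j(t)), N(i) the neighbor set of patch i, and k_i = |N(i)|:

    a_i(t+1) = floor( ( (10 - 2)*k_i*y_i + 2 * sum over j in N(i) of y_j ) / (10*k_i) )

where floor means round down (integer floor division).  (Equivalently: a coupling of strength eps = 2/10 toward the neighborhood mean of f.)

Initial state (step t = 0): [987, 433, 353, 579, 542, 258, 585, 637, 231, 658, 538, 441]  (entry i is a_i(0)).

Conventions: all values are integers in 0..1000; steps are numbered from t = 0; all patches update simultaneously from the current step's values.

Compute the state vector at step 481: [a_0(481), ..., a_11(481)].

Answer: [228, 296, 769, 222, 222, 769, 228, 296, 816, 319, 242, 319]
Key observation: The state at step 21, [228, 296, 769, 222, 222, 769, 228, 296, 816, 319, 242, 319], reappears at step 23: the system is in a cycle of period 2 from step 21 on.  Therefore the state at step 481 equals the state at step 21 + ((481 - 21) mod 2) = 21, which is [228, 296, 769, 222, 222, 769, 228, 296, 816, 319, 242, 319].

Derivation:
t=0: [987, 433, 353, 579, 542, 258, 585, 637, 231, 658, 538, 441]
t=1: [273, 161, 811, 197, 177, 715, 188, 257, 593, 256, 165, 137]
t=2: [747, 575, 289, 660, 622, 284, 645, 688, 282, 679, 607, 518]
t=3: [230, 252, 743, 212, 201, 741, 207, 276, 674, 272, 194, 232]
t=4: [707, 689, 287, 677, 660, 291, 678, 717, 321, 708, 665, 654]
t=5: [224, 278, 745, 217, 212, 751, 217, 285, 731, 288, 214, 275]
t=6: [704, 723, 293, 685, 677, 295, 695, 732, 346, 735, 702, 717]
t=7: [225, 288, 755, 219, 217, 757, 222, 291, 768, 300, 226, 296]
t=8: [707, 737, 297, 688, 686, 298, 703, 741, 360, 754, 724, 748]
t=9: [226, 292, 761, 220, 220, 763, 225, 294, 788, 308, 232, 306]
t=10: [710, 743, 299, 691, 690, 301, 708, 746, 368, 766, 735, 764]
t=11: [227, 294, 764, 221, 221, 767, 226, 295, 800, 312, 236, 312]
t=12: [712, 746, 301, 693, 692, 302, 710, 747, 373, 773, 742, 773]
t=13: [228, 295, 768, 222, 221, 769, 227, 296, 807, 316, 239, 316]
t=14: [713, 747, 302, 693, 693, 302, 712, 749, 376, 779, 748, 779]
t=15: [228, 296, 769, 222, 222, 769, 228, 296, 812, 318, 241, 318]
t=16: [713, 749, 302, 694, 694, 302, 713, 749, 378, 782, 751, 782]
t=17: [228, 296, 769, 222, 222, 769, 228, 296, 815, 318, 241, 318]
t=18: [713, 749, 302, 694, 694, 302, 713, 749, 379, 782, 751, 782]
t=19: [228, 296, 769, 222, 222, 769, 228, 296, 816, 319, 241, 319]
t=20: [713, 749, 302, 694, 694, 302, 713, 749, 379, 784, 751, 784]
t=21: [228, 296, 769, 222, 222, 769, 228, 296, 816, 319, 242, 319]
t=22: [713, 749, 302, 694, 694, 302, 713, 749, 379, 784, 753, 784]
t=23: [228, 296, 769, 222, 222, 769, 228, 296, 816, 319, 242, 319]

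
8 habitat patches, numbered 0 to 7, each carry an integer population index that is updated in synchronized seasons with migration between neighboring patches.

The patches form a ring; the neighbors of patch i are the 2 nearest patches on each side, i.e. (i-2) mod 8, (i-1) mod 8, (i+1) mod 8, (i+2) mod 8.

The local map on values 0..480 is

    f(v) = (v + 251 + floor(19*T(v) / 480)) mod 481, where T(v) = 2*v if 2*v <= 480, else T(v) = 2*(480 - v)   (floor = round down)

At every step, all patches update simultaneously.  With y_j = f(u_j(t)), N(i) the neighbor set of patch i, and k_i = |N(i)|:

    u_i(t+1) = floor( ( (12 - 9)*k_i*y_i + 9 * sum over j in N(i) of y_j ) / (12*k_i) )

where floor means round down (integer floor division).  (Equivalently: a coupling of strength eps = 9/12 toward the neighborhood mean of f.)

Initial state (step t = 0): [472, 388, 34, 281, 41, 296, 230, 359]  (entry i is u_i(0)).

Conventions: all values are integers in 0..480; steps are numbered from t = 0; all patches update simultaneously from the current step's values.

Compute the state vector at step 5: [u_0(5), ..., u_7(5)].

Simulating step by step:
t=0: [472, 388, 34, 281, 41, 296, 230, 359]
t=1: [174, 178, 215, 171, 158, 116, 146, 129]
t=2: [342, 347, 326, 341, 334, 404, 406, 409]
t=3: [143, 132, 118, 129, 139, 157, 157, 160]
t=4: [403, 397, 392, 396, 401, 411, 414, 412]
t=5: [179, 175, 173, 175, 178, 182, 183, 183]

Answer: [179, 175, 173, 175, 178, 182, 183, 183]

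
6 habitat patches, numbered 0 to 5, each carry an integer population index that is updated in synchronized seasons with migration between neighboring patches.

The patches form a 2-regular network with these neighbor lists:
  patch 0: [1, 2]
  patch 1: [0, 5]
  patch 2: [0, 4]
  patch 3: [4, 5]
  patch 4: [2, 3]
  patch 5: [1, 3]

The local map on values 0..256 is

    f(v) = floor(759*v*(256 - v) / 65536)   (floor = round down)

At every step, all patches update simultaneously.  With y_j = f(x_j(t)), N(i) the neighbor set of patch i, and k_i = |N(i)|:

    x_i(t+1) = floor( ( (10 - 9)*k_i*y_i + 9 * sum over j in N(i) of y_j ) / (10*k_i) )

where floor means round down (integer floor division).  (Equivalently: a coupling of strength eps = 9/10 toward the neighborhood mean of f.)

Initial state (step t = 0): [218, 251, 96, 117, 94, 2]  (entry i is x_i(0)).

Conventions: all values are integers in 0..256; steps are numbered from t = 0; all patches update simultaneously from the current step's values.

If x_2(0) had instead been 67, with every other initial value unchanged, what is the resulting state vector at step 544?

Simulating step by step:
t=0: [218, 251, 67, 117, 94, 2]
t=1: [81, 46, 136, 100, 167, 91]
t=2: [151, 162, 170, 173, 183, 148]
t=3: [173, 183, 168, 169, 166, 172]
t=4: [162, 165, 169, 170, 170, 162]
t=5: [171, 175, 172, 172, 169, 171]
t=6: [165, 167, 168, 168, 167, 165]
t=7: [171, 172, 172, 172, 171, 171]
t=8: [167, 167, 167, 167, 167, 167]
t=9: [172, 172, 172, 172, 172, 172]
t=10: [167, 167, 167, 167, 167, 167]

Answer: [167, 167, 167, 167, 167, 167]
Key observation: The state at step 8, [167, 167, 167, 167, 167, 167], reappears at step 10: the system is in a cycle of period 2 from step 8 on.  Therefore the state at step 544 equals the state at step 8 + ((544 - 8) mod 2) = 8, which is [167, 167, 167, 167, 167, 167].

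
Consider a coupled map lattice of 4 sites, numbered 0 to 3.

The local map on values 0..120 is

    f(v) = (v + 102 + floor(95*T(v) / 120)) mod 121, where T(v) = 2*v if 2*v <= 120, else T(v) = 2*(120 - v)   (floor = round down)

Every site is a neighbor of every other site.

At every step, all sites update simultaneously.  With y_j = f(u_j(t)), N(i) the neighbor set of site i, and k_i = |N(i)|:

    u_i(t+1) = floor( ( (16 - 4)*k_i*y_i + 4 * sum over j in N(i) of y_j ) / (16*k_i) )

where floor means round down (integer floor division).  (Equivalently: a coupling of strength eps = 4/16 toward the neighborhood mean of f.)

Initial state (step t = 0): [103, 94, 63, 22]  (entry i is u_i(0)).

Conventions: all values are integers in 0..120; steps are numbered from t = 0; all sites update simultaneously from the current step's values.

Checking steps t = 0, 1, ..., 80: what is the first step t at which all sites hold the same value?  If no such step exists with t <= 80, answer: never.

Answer: never
Key observation: The state at step 5 reappears at step 7 — the system is in a cycle of period 2 from step 5 on.  No step 0..7 is synchronized, and the cycle repeats forever, so no step up to 80 (or ever) has all sites equal.

Derivation:
t=0: [103, 94, 63, 22]  (not all equal)
t=1: [96, 100, 31, 47]  (not all equal)
t=2: [109, 107, 73, 100]  (not all equal)
t=3: [99, 99, 32, 102]  (not all equal)
t=4: [108, 108, 75, 107]  (not all equal)
t=5: [99, 99, 31, 99]  (not all equal)
t=6: [108, 108, 74, 108]  (not all equal)
t=7: [99, 99, 31, 99]  (not all equal)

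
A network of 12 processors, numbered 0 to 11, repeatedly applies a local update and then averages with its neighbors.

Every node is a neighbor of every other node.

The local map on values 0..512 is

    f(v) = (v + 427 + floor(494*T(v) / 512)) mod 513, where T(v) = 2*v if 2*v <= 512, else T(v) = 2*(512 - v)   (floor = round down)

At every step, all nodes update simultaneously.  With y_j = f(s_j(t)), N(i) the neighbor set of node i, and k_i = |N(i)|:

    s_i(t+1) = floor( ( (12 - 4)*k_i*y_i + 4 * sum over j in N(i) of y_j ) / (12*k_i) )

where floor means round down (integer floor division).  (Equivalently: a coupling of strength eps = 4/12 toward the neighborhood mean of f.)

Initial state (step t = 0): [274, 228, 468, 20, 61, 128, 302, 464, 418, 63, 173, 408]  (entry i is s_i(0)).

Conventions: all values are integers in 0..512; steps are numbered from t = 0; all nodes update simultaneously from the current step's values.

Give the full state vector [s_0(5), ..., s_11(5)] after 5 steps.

Answer: [142, 126, 399, 86, 109, 324, 121, 77, 322, 114, 301, 298]

Derivation:
t=0: [274, 228, 468, 20, 61, 128, 302, 464, 418, 63, 173, 408]
t=1: [165, 123, 376, 388, 138, 263, 148, 379, 79, 142, 347, 85]
t=2: [321, 243, 94, 87, 271, 160, 290, 92, 161, 279, 111, 173]
t=3: [134, 148, 197, 184, 164, 320, 153, 193, 322, 159, 229, 344]
t=4: [301, 327, 419, 395, 357, 164, 337, 411, 163, 348, 152, 150]
t=5: [142, 126, 399, 86, 109, 324, 121, 77, 322, 114, 301, 298]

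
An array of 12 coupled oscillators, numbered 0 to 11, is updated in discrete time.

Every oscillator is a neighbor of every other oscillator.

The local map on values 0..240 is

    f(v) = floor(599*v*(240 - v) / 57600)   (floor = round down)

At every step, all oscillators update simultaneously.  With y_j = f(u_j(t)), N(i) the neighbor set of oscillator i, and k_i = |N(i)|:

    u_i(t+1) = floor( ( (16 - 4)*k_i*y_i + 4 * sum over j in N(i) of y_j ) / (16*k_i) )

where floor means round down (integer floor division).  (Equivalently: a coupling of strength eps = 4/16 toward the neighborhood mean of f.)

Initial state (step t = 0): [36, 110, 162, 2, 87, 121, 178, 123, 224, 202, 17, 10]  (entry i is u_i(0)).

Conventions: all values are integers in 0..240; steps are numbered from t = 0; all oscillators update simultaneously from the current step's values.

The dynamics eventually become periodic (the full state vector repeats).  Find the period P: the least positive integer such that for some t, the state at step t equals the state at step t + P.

Simulating step by step:
t=0: [36, 110, 162, 2, 87, 121, 178, 123, 224, 202, 17, 10]
t=1: [79, 132, 119, 27, 125, 133, 107, 133, 51, 82, 53, 41]
t=2: [130, 141, 142, 76, 142, 140, 140, 140, 106, 131, 108, 95]
t=3: [146, 144, 144, 133, 144, 144, 144, 144, 146, 146, 146, 143]
t=4: [142, 143, 143, 145, 143, 143, 143, 143, 142, 142, 142, 143]
t=5: [143, 143, 143, 143, 143, 143, 143, 143, 143, 143, 143, 143]
t=6: [144, 144, 144, 144, 144, 144, 144, 144, 144, 144, 144, 144]
t=7: [143, 143, 143, 143, 143, 143, 143, 143, 143, 143, 143, 143]

Answer: 2
Key observation: The state at step 5, [143, 143, 143, 143, 143, 143, 143, 143, 143, 143, 143, 143], reappears at step 7 — and no state repeats earlier — so the cycle the system enters has period 2.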